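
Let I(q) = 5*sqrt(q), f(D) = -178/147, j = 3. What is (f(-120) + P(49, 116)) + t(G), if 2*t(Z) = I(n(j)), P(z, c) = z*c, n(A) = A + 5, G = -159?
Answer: 835370/147 + 5*sqrt(2) ≈ 5689.9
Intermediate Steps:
f(D) = -178/147 (f(D) = -178*1/147 = -178/147)
n(A) = 5 + A
P(z, c) = c*z
t(Z) = 5*sqrt(2) (t(Z) = (5*sqrt(5 + 3))/2 = (5*sqrt(8))/2 = (5*(2*sqrt(2)))/2 = (10*sqrt(2))/2 = 5*sqrt(2))
(f(-120) + P(49, 116)) + t(G) = (-178/147 + 116*49) + 5*sqrt(2) = (-178/147 + 5684) + 5*sqrt(2) = 835370/147 + 5*sqrt(2)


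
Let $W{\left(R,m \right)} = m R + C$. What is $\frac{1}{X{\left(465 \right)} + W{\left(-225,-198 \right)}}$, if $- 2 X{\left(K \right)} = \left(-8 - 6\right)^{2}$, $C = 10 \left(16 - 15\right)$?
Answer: $\frac{1}{44462} \approx 2.2491 \cdot 10^{-5}$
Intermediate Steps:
$C = 10$ ($C = 10 \cdot 1 = 10$)
$W{\left(R,m \right)} = 10 + R m$ ($W{\left(R,m \right)} = m R + 10 = R m + 10 = 10 + R m$)
$X{\left(K \right)} = -98$ ($X{\left(K \right)} = - \frac{\left(-8 - 6\right)^{2}}{2} = - \frac{\left(-14\right)^{2}}{2} = \left(- \frac{1}{2}\right) 196 = -98$)
$\frac{1}{X{\left(465 \right)} + W{\left(-225,-198 \right)}} = \frac{1}{-98 + \left(10 - -44550\right)} = \frac{1}{-98 + \left(10 + 44550\right)} = \frac{1}{-98 + 44560} = \frac{1}{44462}$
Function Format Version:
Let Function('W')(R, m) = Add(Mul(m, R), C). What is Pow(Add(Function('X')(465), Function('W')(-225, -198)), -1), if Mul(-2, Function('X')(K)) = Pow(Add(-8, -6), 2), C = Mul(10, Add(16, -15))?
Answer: Rational(1, 44462) ≈ 2.2491e-5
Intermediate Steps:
C = 10 (C = Mul(10, 1) = 10)
Function('W')(R, m) = Add(10, Mul(R, m)) (Function('W')(R, m) = Add(Mul(m, R), 10) = Add(Mul(R, m), 10) = Add(10, Mul(R, m)))
Function('X')(K) = -98 (Function('X')(K) = Mul(Rational(-1, 2), Pow(Add(-8, -6), 2)) = Mul(Rational(-1, 2), Pow(-14, 2)) = Mul(Rational(-1, 2), 196) = -98)
Pow(Add(Function('X')(465), Function('W')(-225, -198)), -1) = Pow(Add(-98, Add(10, Mul(-225, -198))), -1) = Pow(Add(-98, Add(10, 44550)), -1) = Pow(Add(-98, 44560), -1) = Pow(44462, -1) = Rational(1, 44462)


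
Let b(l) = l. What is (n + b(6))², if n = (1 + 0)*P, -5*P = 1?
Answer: 841/25 ≈ 33.640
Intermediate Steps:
P = -⅕ (P = -⅕*1 = -⅕ ≈ -0.20000)
n = -⅕ (n = (1 + 0)*(-⅕) = 1*(-⅕) = -⅕ ≈ -0.20000)
(n + b(6))² = (-⅕ + 6)² = (29/5)² = 841/25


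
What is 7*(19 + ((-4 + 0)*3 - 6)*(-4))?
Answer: 637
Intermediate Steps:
7*(19 + ((-4 + 0)*3 - 6)*(-4)) = 7*(19 + (-4*3 - 6)*(-4)) = 7*(19 + (-12 - 6)*(-4)) = 7*(19 - 18*(-4)) = 7*(19 + 72) = 7*91 = 637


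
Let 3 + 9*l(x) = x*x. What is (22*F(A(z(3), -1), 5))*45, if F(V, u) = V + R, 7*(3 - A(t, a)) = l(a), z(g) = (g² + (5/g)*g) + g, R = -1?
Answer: 14080/7 ≈ 2011.4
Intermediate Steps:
z(g) = 5 + g + g² (z(g) = (g² + 5) + g = (5 + g²) + g = 5 + g + g²)
l(x) = -⅓ + x²/9 (l(x) = -⅓ + (x*x)/9 = -⅓ + x²/9)
A(t, a) = 64/21 - a²/63 (A(t, a) = 3 - (-⅓ + a²/9)/7 = 3 + (1/21 - a²/63) = 64/21 - a²/63)
F(V, u) = -1 + V (F(V, u) = V - 1 = -1 + V)
(22*F(A(z(3), -1), 5))*45 = (22*(-1 + (64/21 - 1/63*(-1)²)))*45 = (22*(-1 + (64/21 - 1/63*1)))*45 = (22*(-1 + (64/21 - 1/63)))*45 = (22*(-1 + 191/63))*45 = (22*(128/63))*45 = (2816/63)*45 = 14080/7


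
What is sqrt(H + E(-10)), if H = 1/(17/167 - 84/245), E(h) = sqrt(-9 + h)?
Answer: sqrt(-8235605 + 1985281*I*sqrt(19))/1409 ≈ 0.9667 + 2.2545*I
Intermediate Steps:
H = -5845/1409 (H = 1/(17*(1/167) - 84*1/245) = 1/(17/167 - 12/35) = 1/(-1409/5845) = -5845/1409 ≈ -4.1483)
sqrt(H + E(-10)) = sqrt(-5845/1409 + sqrt(-9 - 10)) = sqrt(-5845/1409 + sqrt(-19)) = sqrt(-5845/1409 + I*sqrt(19))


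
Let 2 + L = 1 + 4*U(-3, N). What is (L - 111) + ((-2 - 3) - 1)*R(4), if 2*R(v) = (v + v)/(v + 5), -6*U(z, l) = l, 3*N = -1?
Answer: -1030/9 ≈ -114.44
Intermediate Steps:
N = -1/3 (N = (1/3)*(-1) = -1/3 ≈ -0.33333)
U(z, l) = -l/6
L = -7/9 (L = -2 + (1 + 4*(-1/6*(-1/3))) = -2 + (1 + 4*(1/18)) = -2 + (1 + 2/9) = -2 + 11/9 = -7/9 ≈ -0.77778)
R(v) = v/(5 + v) (R(v) = ((v + v)/(v + 5))/2 = ((2*v)/(5 + v))/2 = (2*v/(5 + v))/2 = v/(5 + v))
(L - 111) + ((-2 - 3) - 1)*R(4) = (-7/9 - 111) + ((-2 - 3) - 1)*(4/(5 + 4)) = -1006/9 + (-5 - 1)*(4/9) = -1006/9 - 24/9 = -1006/9 - 6*4/9 = -1006/9 - 8/3 = -1030/9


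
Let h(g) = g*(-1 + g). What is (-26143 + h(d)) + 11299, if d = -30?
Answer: -13914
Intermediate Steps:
(-26143 + h(d)) + 11299 = (-26143 - 30*(-1 - 30)) + 11299 = (-26143 - 30*(-31)) + 11299 = (-26143 + 930) + 11299 = -25213 + 11299 = -13914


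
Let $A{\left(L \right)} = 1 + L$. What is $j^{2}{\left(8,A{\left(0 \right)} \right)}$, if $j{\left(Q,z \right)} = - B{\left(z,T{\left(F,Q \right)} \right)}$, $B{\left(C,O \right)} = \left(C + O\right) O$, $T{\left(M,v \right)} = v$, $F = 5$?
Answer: $5184$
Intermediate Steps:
$B{\left(C,O \right)} = O \left(C + O\right)$
$j{\left(Q,z \right)} = - Q \left(Q + z\right)$ ($j{\left(Q,z \right)} = - Q \left(z + Q\right) = - Q \left(Q + z\right)$)
$j^{2}{\left(8,A{\left(0 \right)} \right)} = \left(\left(-1\right) 8 \left(8 + \left(1 + 0\right)\right)\right)^{2} = \left(\left(-1\right) 8 \left(8 + 1\right)\right)^{2} = \left(\left(-1\right) 8 \cdot 9\right)^{2} = \left(-72\right)^{2} = 5184$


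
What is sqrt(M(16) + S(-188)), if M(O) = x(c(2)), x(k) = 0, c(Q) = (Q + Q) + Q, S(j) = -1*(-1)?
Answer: 1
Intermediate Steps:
S(j) = 1
c(Q) = 3*Q (c(Q) = 2*Q + Q = 3*Q)
M(O) = 0
sqrt(M(16) + S(-188)) = sqrt(0 + 1) = sqrt(1) = 1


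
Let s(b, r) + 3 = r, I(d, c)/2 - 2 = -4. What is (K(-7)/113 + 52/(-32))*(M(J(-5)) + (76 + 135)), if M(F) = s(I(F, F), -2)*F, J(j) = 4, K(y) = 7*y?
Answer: -355451/904 ≈ -393.20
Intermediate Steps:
I(d, c) = -4 (I(d, c) = 4 + 2*(-4) = 4 - 8 = -4)
s(b, r) = -3 + r
M(F) = -5*F (M(F) = (-3 - 2)*F = -5*F)
(K(-7)/113 + 52/(-32))*(M(J(-5)) + (76 + 135)) = ((7*(-7))/113 + 52/(-32))*(-5*4 + (76 + 135)) = (-49*1/113 + 52*(-1/32))*(-20 + 211) = (-49/113 - 13/8)*191 = -1861/904*191 = -355451/904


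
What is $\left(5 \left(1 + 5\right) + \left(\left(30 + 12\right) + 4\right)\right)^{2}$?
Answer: $5776$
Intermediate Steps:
$\left(5 \left(1 + 5\right) + \left(\left(30 + 12\right) + 4\right)\right)^{2} = \left(5 \cdot 6 + \left(42 + 4\right)\right)^{2} = \left(30 + 46\right)^{2} = 76^{2} = 5776$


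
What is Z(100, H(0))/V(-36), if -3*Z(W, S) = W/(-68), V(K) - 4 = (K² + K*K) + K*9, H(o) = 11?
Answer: 25/115872 ≈ 0.00021576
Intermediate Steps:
V(K) = 4 + 2*K² + 9*K (V(K) = 4 + ((K² + K*K) + K*9) = 4 + ((K² + K²) + 9*K) = 4 + (2*K² + 9*K) = 4 + 2*K² + 9*K)
Z(W, S) = W/204 (Z(W, S) = -W/(3*(-68)) = -W*(-1)/(3*68) = -(-1)*W/204 = W/204)
Z(100, H(0))/V(-36) = ((1/204)*100)/(4 + 2*(-36)² + 9*(-36)) = 25/(51*(4 + 2*1296 - 324)) = 25/(51*(4 + 2592 - 324)) = (25/51)/2272 = (25/51)*(1/2272) = 25/115872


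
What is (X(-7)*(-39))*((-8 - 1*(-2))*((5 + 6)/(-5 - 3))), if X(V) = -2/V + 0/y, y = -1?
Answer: -1287/14 ≈ -91.929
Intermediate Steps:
X(V) = -2/V (X(V) = -2/V + 0/(-1) = -2/V + 0*(-1) = -2/V + 0 = -2/V)
(X(-7)*(-39))*((-8 - 1*(-2))*((5 + 6)/(-5 - 3))) = (-2/(-7)*(-39))*((-8 - 1*(-2))*((5 + 6)/(-5 - 3))) = (-2*(-⅐)*(-39))*((-8 + 2)*(11/(-8))) = ((2/7)*(-39))*(-66*(-1)/8) = -(-468)*(-11)/(7*8) = -78/7*33/4 = -1287/14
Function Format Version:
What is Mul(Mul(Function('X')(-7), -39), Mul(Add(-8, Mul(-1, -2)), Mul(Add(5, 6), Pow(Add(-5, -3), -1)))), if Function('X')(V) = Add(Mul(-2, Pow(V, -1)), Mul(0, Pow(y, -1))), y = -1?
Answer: Rational(-1287, 14) ≈ -91.929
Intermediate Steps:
Function('X')(V) = Mul(-2, Pow(V, -1)) (Function('X')(V) = Add(Mul(-2, Pow(V, -1)), Mul(0, Pow(-1, -1))) = Add(Mul(-2, Pow(V, -1)), Mul(0, -1)) = Add(Mul(-2, Pow(V, -1)), 0) = Mul(-2, Pow(V, -1)))
Mul(Mul(Function('X')(-7), -39), Mul(Add(-8, Mul(-1, -2)), Mul(Add(5, 6), Pow(Add(-5, -3), -1)))) = Mul(Mul(Mul(-2, Pow(-7, -1)), -39), Mul(Add(-8, Mul(-1, -2)), Mul(Add(5, 6), Pow(Add(-5, -3), -1)))) = Mul(Mul(Mul(-2, Rational(-1, 7)), -39), Mul(Add(-8, 2), Mul(11, Pow(-8, -1)))) = Mul(Mul(Rational(2, 7), -39), Mul(-6, Mul(11, Rational(-1, 8)))) = Mul(Rational(-78, 7), Mul(-6, Rational(-11, 8))) = Mul(Rational(-78, 7), Rational(33, 4)) = Rational(-1287, 14)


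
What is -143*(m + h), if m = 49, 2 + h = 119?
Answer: -23738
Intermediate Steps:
h = 117 (h = -2 + 119 = 117)
-143*(m + h) = -143*(49 + 117) = -143*166 = -23738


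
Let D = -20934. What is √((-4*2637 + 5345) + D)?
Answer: I*√26137 ≈ 161.67*I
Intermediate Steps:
√((-4*2637 + 5345) + D) = √((-4*2637 + 5345) - 20934) = √((-10548 + 5345) - 20934) = √(-5203 - 20934) = √(-26137) = I*√26137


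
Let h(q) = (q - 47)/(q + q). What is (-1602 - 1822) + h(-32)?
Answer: -219057/64 ≈ -3422.8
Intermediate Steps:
h(q) = (-47 + q)/(2*q) (h(q) = (-47 + q)/((2*q)) = (-47 + q)*(1/(2*q)) = (-47 + q)/(2*q))
(-1602 - 1822) + h(-32) = (-1602 - 1822) + (½)*(-47 - 32)/(-32) = -3424 + (½)*(-1/32)*(-79) = -3424 + 79/64 = -219057/64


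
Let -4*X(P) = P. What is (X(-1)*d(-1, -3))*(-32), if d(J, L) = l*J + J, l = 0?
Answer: 8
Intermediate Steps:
d(J, L) = J (d(J, L) = 0*J + J = 0 + J = J)
X(P) = -P/4
(X(-1)*d(-1, -3))*(-32) = (-1/4*(-1)*(-1))*(-32) = ((1/4)*(-1))*(-32) = -1/4*(-32) = 8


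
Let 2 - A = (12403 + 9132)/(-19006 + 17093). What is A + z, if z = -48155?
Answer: -92095154/1913 ≈ -48142.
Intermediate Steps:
A = 25361/1913 (A = 2 - (12403 + 9132)/(-19006 + 17093) = 2 - 21535/(-1913) = 2 - 21535*(-1)/1913 = 2 - 1*(-21535/1913) = 2 + 21535/1913 = 25361/1913 ≈ 13.257)
A + z = 25361/1913 - 48155 = -92095154/1913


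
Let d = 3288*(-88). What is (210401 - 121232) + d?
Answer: -200175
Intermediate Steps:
d = -289344
(210401 - 121232) + d = (210401 - 121232) - 289344 = 89169 - 289344 = -200175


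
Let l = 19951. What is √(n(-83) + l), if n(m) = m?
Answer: 2*√4967 ≈ 140.95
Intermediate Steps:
√(n(-83) + l) = √(-83 + 19951) = √19868 = 2*√4967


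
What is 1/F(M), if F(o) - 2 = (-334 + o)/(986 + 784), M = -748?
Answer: 885/1229 ≈ 0.72010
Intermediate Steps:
F(o) = 1603/885 + o/1770 (F(o) = 2 + (-334 + o)/(986 + 784) = 2 + (-334 + o)/1770 = 2 + (-334 + o)*(1/1770) = 2 + (-167/885 + o/1770) = 1603/885 + o/1770)
1/F(M) = 1/(1603/885 + (1/1770)*(-748)) = 1/(1603/885 - 374/885) = 1/(1229/885) = 885/1229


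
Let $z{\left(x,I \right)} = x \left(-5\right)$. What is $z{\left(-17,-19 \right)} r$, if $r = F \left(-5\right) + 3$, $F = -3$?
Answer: $1530$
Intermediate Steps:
$z{\left(x,I \right)} = - 5 x$
$r = 18$ ($r = \left(-3\right) \left(-5\right) + 3 = 15 + 3 = 18$)
$z{\left(-17,-19 \right)} r = \left(-5\right) \left(-17\right) 18 = 85 \cdot 18 = 1530$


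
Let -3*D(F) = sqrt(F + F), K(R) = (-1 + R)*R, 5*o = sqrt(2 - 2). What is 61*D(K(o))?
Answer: 0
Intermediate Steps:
o = 0 (o = sqrt(2 - 2)/5 = sqrt(0)/5 = (1/5)*0 = 0)
K(R) = R*(-1 + R)
D(F) = -sqrt(2)*sqrt(F)/3 (D(F) = -sqrt(F + F)/3 = -sqrt(2)*sqrt(F)/3)
61*D(K(o)) = 61*(-sqrt(2)*sqrt(0*(-1 + 0))/3) = 61*(-sqrt(2)*sqrt(0*(-1))/3) = 61*(-sqrt(2)*sqrt(0)/3) = 61*(-1/3*sqrt(2)*0) = 61*0 = 0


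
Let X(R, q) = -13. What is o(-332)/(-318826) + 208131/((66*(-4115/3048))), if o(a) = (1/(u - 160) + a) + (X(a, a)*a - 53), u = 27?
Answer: -203791218599637/87245937835 ≈ -2335.8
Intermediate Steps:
o(a) = -7050/133 - 12*a (o(a) = (1/(27 - 160) + a) + (-13*a - 53) = (1/(-133) + a) + (-53 - 13*a) = (-1/133 + a) + (-53 - 13*a) = -7050/133 - 12*a)
o(-332)/(-318826) + 208131/((66*(-4115/3048))) = (-7050/133 - 12*(-332))/(-318826) + 208131/((66*(-4115/3048))) = (-7050/133 + 3984)*(-1/318826) + 208131/((66*(-4115*1/3048))) = (522822/133)*(-1/318826) + 208131/((66*(-4115/3048))) = -261411/21201929 + 208131/(-45265/508) = -261411/21201929 + 208131*(-508/45265) = -261411/21201929 - 9611868/4115 = -203791218599637/87245937835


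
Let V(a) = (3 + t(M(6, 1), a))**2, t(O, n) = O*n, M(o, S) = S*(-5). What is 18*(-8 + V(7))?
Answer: 18288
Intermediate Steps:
M(o, S) = -5*S
V(a) = (3 - 5*a)**2 (V(a) = (3 + (-5*1)*a)**2 = (3 - 5*a)**2)
18*(-8 + V(7)) = 18*(-8 + (-3 + 5*7)**2) = 18*(-8 + (-3 + 35)**2) = 18*(-8 + 32**2) = 18*(-8 + 1024) = 18*1016 = 18288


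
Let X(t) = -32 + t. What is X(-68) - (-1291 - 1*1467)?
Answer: 2658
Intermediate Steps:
X(-68) - (-1291 - 1*1467) = (-32 - 68) - (-1291 - 1*1467) = -100 - (-1291 - 1467) = -100 - 1*(-2758) = -100 + 2758 = 2658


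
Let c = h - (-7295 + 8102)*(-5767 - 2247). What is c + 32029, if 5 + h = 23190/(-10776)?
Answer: 11672778447/1796 ≈ 6.4993e+6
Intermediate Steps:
h = -12845/1796 (h = -5 + 23190/(-10776) = -5 + 23190*(-1/10776) = -5 - 3865/1796 = -12845/1796 ≈ -7.1520)
c = 11615254363/1796 (c = -12845/1796 - (-7295 + 8102)*(-5767 - 2247) = -12845/1796 - 807*(-8014) = -12845/1796 - 1*(-6467298) = -12845/1796 + 6467298 = 11615254363/1796 ≈ 6.4673e+6)
c + 32029 = 11615254363/1796 + 32029 = 11672778447/1796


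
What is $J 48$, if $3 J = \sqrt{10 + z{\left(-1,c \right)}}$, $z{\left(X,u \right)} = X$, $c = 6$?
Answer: $48$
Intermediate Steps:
$J = 1$ ($J = \frac{\sqrt{10 - 1}}{3} = \frac{\sqrt{9}}{3} = \frac{1}{3} \cdot 3 = 1$)
$J 48 = 1 \cdot 48 = 48$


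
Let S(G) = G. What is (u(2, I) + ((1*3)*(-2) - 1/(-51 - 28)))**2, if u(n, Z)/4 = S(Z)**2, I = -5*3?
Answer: 4988173129/6241 ≈ 7.9926e+5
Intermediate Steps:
I = -15
u(n, Z) = 4*Z**2
(u(2, I) + ((1*3)*(-2) - 1/(-51 - 28)))**2 = (4*(-15)**2 + ((1*3)*(-2) - 1/(-51 - 28)))**2 = (4*225 + (3*(-2) - 1/(-79)))**2 = (900 + (-6 - 1*(-1/79)))**2 = (900 + (-6 + 1/79))**2 = (900 - 473/79)**2 = (70627/79)**2 = 4988173129/6241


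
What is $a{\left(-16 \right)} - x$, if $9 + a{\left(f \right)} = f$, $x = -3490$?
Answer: $3465$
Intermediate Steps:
$a{\left(f \right)} = -9 + f$
$a{\left(-16 \right)} - x = \left(-9 - 16\right) - -3490 = -25 + 3490 = 3465$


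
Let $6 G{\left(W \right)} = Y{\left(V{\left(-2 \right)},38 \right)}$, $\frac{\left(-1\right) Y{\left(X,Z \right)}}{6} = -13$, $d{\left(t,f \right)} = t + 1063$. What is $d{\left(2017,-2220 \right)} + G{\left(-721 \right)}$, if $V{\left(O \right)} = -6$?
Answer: $3093$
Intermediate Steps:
$d{\left(t,f \right)} = 1063 + t$
$Y{\left(X,Z \right)} = 78$ ($Y{\left(X,Z \right)} = \left(-6\right) \left(-13\right) = 78$)
$G{\left(W \right)} = 13$ ($G{\left(W \right)} = \frac{1}{6} \cdot 78 = 13$)
$d{\left(2017,-2220 \right)} + G{\left(-721 \right)} = \left(1063 + 2017\right) + 13 = 3080 + 13 = 3093$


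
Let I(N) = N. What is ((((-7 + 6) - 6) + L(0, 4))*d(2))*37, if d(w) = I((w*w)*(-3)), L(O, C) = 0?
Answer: 3108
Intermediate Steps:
d(w) = -3*w² (d(w) = (w*w)*(-3) = w²*(-3) = -3*w²)
((((-7 + 6) - 6) + L(0, 4))*d(2))*37 = ((((-7 + 6) - 6) + 0)*(-3*2²))*37 = (((-1 - 6) + 0)*(-3*4))*37 = ((-7 + 0)*(-12))*37 = -7*(-12)*37 = 84*37 = 3108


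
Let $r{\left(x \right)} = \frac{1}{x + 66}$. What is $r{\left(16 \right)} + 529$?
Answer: $\frac{43379}{82} \approx 529.01$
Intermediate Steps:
$r{\left(x \right)} = \frac{1}{66 + x}$
$r{\left(16 \right)} + 529 = \frac{1}{66 + 16} + 529 = \frac{1}{82} + 529 = \frac{43379}{82}$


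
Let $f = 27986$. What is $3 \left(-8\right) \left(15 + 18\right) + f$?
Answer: $27194$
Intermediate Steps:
$3 \left(-8\right) \left(15 + 18\right) + f = 3 \left(-8\right) \left(15 + 18\right) + 27986 = \left(-24\right) 33 + 27986 = -792 + 27986 = 27194$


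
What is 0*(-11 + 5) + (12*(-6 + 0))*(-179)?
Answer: 12888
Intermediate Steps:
0*(-11 + 5) + (12*(-6 + 0))*(-179) = 0*(-6) + (12*(-6))*(-179) = 0 - 72*(-179) = 0 + 12888 = 12888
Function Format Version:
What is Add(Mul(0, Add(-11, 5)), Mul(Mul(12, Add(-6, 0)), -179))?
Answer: 12888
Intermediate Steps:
Add(Mul(0, Add(-11, 5)), Mul(Mul(12, Add(-6, 0)), -179)) = Add(Mul(0, -6), Mul(Mul(12, -6), -179)) = Add(0, Mul(-72, -179)) = Add(0, 12888) = 12888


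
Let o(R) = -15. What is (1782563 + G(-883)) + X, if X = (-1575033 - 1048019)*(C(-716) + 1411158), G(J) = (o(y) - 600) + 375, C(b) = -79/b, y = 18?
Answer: -662575538514124/179 ≈ -3.7015e+12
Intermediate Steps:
G(J) = -240 (G(J) = (-15 - 600) + 375 = -615 + 375 = -240)
X = -662575857549941/179 (X = (-1575033 - 1048019)*(-79/(-716) + 1411158) = -2623052*(-79*(-1/716) + 1411158) = -2623052*(79/716 + 1411158) = -2623052*1010389207/716 = -662575857549941/179 ≈ -3.7015e+12)
(1782563 + G(-883)) + X = (1782563 - 240) - 662575857549941/179 = 1782323 - 662575857549941/179 = -662575538514124/179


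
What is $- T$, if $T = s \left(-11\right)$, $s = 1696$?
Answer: $18656$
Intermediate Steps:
$T = -18656$ ($T = 1696 \left(-11\right) = -18656$)
$- T = \left(-1\right) \left(-18656\right) = 18656$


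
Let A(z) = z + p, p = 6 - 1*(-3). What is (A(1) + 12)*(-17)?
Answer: -374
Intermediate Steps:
p = 9 (p = 6 + 3 = 9)
A(z) = 9 + z (A(z) = z + 9 = 9 + z)
(A(1) + 12)*(-17) = ((9 + 1) + 12)*(-17) = (10 + 12)*(-17) = 22*(-17) = -374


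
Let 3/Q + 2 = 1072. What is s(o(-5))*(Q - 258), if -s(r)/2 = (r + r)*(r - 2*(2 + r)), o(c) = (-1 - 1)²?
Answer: -17667648/535 ≈ -33024.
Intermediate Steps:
Q = 3/1070 (Q = 3/(-2 + 1072) = 3/1070 ≈ 0.0028037)
o(c) = 4 (o(c) = (-2)² = 4)
s(r) = -4*r*(-4 - r) (s(r) = -2*(r + r)*(r - 2*(2 + r)) = -2*2*r*(r + (-4 - 2*r)) = -2*2*r*(-4 - r) = -4*r*(-4 - r))
s(o(-5))*(Q - 258) = (4*4*(4 + 4))*(3/1070 - 258) = (4*4*8)*(-276057/1070) = 128*(-276057/1070) = -17667648/535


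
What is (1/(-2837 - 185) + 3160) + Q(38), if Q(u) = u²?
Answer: 13913287/3022 ≈ 4604.0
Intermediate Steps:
(1/(-2837 - 185) + 3160) + Q(38) = (1/(-2837 - 185) + 3160) + 38² = (1/(-3022) + 3160) + 1444 = (-1/3022 + 3160) + 1444 = 9549519/3022 + 1444 = 13913287/3022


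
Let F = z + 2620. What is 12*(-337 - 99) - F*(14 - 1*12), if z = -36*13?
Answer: -9536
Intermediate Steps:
z = -468
F = 2152 (F = -468 + 2620 = 2152)
12*(-337 - 99) - F*(14 - 1*12) = 12*(-337 - 99) - 2152*(14 - 1*12) = 12*(-436) - 2152*(14 - 12) = -5232 - 2152*2 = -5232 - 1*4304 = -5232 - 4304 = -9536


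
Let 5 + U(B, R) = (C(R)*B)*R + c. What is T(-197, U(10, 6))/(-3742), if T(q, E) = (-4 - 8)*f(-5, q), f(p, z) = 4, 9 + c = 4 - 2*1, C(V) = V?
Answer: 24/1871 ≈ 0.012827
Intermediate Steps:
c = -7 (c = -9 + (4 - 2*1) = -9 + (4 - 2) = -9 + 2 = -7)
U(B, R) = -12 + B*R² (U(B, R) = -5 + ((R*B)*R - 7) = -5 + ((B*R)*R - 7) = -5 + (B*R² - 7) = -5 + (-7 + B*R²) = -12 + B*R²)
T(q, E) = -48 (T(q, E) = (-4 - 8)*4 = -12*4 = -48)
T(-197, U(10, 6))/(-3742) = -48/(-3742) = -48*(-1/3742) = 24/1871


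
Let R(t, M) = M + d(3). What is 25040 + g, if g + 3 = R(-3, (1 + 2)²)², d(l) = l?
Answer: 25181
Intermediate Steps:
R(t, M) = 3 + M (R(t, M) = M + 3 = 3 + M)
g = 141 (g = -3 + (3 + (1 + 2)²)² = -3 + (3 + 3²)² = -3 + (3 + 9)² = -3 + 12² = -3 + 144 = 141)
25040 + g = 25040 + 141 = 25181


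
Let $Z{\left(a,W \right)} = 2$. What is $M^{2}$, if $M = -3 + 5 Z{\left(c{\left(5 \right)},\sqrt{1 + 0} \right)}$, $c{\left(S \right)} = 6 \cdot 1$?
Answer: $49$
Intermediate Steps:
$c{\left(S \right)} = 6$
$M = 7$ ($M = -3 + 5 \cdot 2 = -3 + 10 = 7$)
$M^{2} = 7^{2} = 49$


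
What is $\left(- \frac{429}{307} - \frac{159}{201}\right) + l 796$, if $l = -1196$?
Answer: $- \frac{19582062118}{20569} \approx -9.5202 \cdot 10^{5}$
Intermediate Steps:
$\left(- \frac{429}{307} - \frac{159}{201}\right) + l 796 = \left(- \frac{429}{307} - \frac{159}{201}\right) - 952016 = \left(\left(-429\right) \frac{1}{307} - \frac{53}{67}\right) - 952016 = \left(- \frac{429}{307} - \frac{53}{67}\right) - 952016 = - \frac{45014}{20569} - 952016 = - \frac{19582062118}{20569}$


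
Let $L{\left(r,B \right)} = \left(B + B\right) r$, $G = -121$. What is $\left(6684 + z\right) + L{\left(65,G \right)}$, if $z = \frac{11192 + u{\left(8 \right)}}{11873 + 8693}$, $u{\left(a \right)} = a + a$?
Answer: $- \frac{93014414}{10283} \approx -9045.5$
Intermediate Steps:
$u{\left(a \right)} = 2 a$
$L{\left(r,B \right)} = 2 B r$
$z = \frac{5604}{10283}$ ($z = \frac{11192 + 2 \cdot 8}{11873 + 8693} = \frac{11192 + 16}{20566} = 11208 \cdot \frac{1}{20566} = \frac{5604}{10283} \approx 0.54498$)
$\left(6684 + z\right) + L{\left(65,G \right)} = \left(6684 + \frac{5604}{10283}\right) + 2 \left(-121\right) 65 = \frac{68737176}{10283} - 15730 = - \frac{93014414}{10283}$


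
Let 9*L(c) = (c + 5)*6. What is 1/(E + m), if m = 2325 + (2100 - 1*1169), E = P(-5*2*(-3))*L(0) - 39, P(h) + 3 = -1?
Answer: 3/9611 ≈ 0.00031214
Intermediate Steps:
P(h) = -4 (P(h) = -3 - 1 = -4)
L(c) = 10/3 + 2*c/3 (L(c) = ((c + 5)*6)/9 = ((5 + c)*6)/9 = (30 + 6*c)/9 = 10/3 + 2*c/3)
E = -157/3 (E = -4*(10/3 + (⅔)*0) - 39 = -4*(10/3 + 0) - 39 = -4*10/3 - 39 = -40/3 - 39 = -157/3 ≈ -52.333)
m = 3256 (m = 2325 + (2100 - 1169) = 2325 + 931 = 3256)
1/(E + m) = 1/(-157/3 + 3256) = 1/(9611/3) = 3/9611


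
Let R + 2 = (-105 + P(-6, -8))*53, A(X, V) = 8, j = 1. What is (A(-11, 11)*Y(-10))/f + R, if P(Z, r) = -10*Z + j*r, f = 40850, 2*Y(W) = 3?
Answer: -57414669/20425 ≈ -2811.0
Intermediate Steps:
Y(W) = 3/2 (Y(W) = (½)*3 = 3/2)
P(Z, r) = r - 10*Z (P(Z, r) = -10*Z + 1*r = -10*Z + r = r - 10*Z)
R = -2811 (R = -2 + (-105 + (-8 - 10*(-6)))*53 = -2 + (-105 + (-8 + 60))*53 = -2 + (-105 + 52)*53 = -2 - 53*53 = -2 - 2809 = -2811)
(A(-11, 11)*Y(-10))/f + R = (8*(3/2))/40850 - 2811 = 12*(1/40850) - 2811 = 6/20425 - 2811 = -57414669/20425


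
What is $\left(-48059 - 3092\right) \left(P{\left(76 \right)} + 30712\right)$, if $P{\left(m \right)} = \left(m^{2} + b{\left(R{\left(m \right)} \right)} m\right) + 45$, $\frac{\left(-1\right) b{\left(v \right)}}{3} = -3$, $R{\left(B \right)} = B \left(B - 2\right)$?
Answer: $-1903686767$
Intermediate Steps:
$R{\left(B \right)} = B \left(-2 + B\right)$
$b{\left(v \right)} = 9$ ($b{\left(v \right)} = \left(-3\right) \left(-3\right) = 9$)
$P{\left(m \right)} = 45 + m^{2} + 9 m$ ($P{\left(m \right)} = \left(m^{2} + 9 m\right) + 45 = 45 + m^{2} + 9 m$)
$\left(-48059 - 3092\right) \left(P{\left(76 \right)} + 30712\right) = \left(-48059 - 3092\right) \left(\left(45 + 76^{2} + 9 \cdot 76\right) + 30712\right) = - 51151 \left(\left(45 + 5776 + 684\right) + 30712\right) = - 51151 \left(6505 + 30712\right) = \left(-51151\right) 37217 = -1903686767$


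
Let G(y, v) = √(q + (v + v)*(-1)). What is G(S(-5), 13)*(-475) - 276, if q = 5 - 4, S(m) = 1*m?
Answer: -276 - 2375*I ≈ -276.0 - 2375.0*I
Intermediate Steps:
S(m) = m
q = 1
G(y, v) = √(1 - 2*v) (G(y, v) = √(1 + (v + v)*(-1)) = √(1 + (2*v)*(-1)) = √(1 - 2*v))
G(S(-5), 13)*(-475) - 276 = √(1 - 2*13)*(-475) - 276 = √(1 - 26)*(-475) - 276 = √(-25)*(-475) - 276 = (5*I)*(-475) - 276 = -2375*I - 276 = -276 - 2375*I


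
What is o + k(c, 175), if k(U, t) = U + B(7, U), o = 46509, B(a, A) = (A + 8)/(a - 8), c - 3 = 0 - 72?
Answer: 46501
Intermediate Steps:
c = -69 (c = 3 + (0 - 72) = 3 - 72 = -69)
B(a, A) = (8 + A)/(-8 + a)
k(U, t) = -8 (k(U, t) = U + (8 + U)/(-8 + 7) = U + (8 + U)/(-1) = U - (8 + U) = U + (-8 - U) = -8)
o + k(c, 175) = 46509 - 8 = 46501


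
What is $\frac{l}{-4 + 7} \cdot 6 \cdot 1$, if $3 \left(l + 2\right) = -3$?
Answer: $-6$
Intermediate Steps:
$l = -3$ ($l = -2 + \frac{1}{3} \left(-3\right) = -2 - 1 = -3$)
$\frac{l}{-4 + 7} \cdot 6 \cdot 1 = \frac{1}{-4 + 7} \left(-3\right) 6 \cdot 1 = \frac{1}{3} \left(-3\right) 6 = \left(-1\right) 6 = -6$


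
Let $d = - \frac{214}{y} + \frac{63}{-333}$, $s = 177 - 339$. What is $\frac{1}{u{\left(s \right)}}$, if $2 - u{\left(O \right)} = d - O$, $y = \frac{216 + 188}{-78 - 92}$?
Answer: $- \frac{3737}{933728} \approx -0.0040022$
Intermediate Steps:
$s = -162$
$y = - \frac{202}{85}$ ($y = \frac{404}{-170} = 404 \left(- \frac{1}{170}\right) = - \frac{202}{85} \approx -2.3765$)
$d = \frac{335808}{3737}$ ($d = - \frac{214}{- \frac{202}{85}} + \frac{63}{-333} = \left(-214\right) \left(- \frac{85}{202}\right) + 63 \left(- \frac{1}{333}\right) = \frac{9095}{101} - \frac{7}{37} = \frac{335808}{3737} \approx 89.86$)
$u{\left(O \right)} = - \frac{328334}{3737} + O$ ($u{\left(O \right)} = 2 - \left(\frac{335808}{3737} - O\right) = 2 + \left(- \frac{335808}{3737} + O\right) = - \frac{328334}{3737} + O$)
$\frac{1}{u{\left(s \right)}} = \frac{1}{- \frac{328334}{3737} - 162} = \frac{1}{- \frac{933728}{3737}} = - \frac{3737}{933728}$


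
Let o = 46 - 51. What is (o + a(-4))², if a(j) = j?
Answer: 81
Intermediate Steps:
o = -5
(o + a(-4))² = (-5 - 4)² = (-9)² = 81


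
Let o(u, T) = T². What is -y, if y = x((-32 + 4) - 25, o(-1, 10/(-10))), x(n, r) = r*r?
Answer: -1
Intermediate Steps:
x(n, r) = r²
y = 1 (y = ((10/(-10))²)² = ((10*(-⅒))²)² = ((-1)²)² = 1² = 1)
-y = -1*1 = -1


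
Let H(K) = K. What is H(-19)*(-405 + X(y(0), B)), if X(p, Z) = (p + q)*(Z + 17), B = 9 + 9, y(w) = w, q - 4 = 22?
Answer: -9595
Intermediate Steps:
q = 26 (q = 4 + 22 = 26)
B = 18
X(p, Z) = (17 + Z)*(26 + p) (X(p, Z) = (p + 26)*(Z + 17) = (26 + p)*(17 + Z) = (17 + Z)*(26 + p))
H(-19)*(-405 + X(y(0), B)) = -19*(-405 + (442 + 17*0 + 26*18 + 18*0)) = -19*(-405 + (442 + 0 + 468 + 0)) = -19*(-405 + 910) = -19*505 = -9595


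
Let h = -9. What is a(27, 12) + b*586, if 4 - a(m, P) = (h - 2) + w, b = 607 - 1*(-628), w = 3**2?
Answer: 723716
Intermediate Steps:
w = 9
b = 1235 (b = 607 + 628 = 1235)
a(m, P) = 6 (a(m, P) = 4 - ((-9 - 2) + 9) = 4 - (-11 + 9) = 4 - 1*(-2) = 4 + 2 = 6)
a(27, 12) + b*586 = 6 + 1235*586 = 6 + 723710 = 723716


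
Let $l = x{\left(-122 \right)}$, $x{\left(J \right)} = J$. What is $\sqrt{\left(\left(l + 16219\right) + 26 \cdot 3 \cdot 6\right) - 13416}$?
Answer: $\sqrt{3149} \approx 56.116$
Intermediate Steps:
$l = -122$
$\sqrt{\left(\left(l + 16219\right) + 26 \cdot 3 \cdot 6\right) - 13416} = \sqrt{\left(\left(-122 + 16219\right) + 26 \cdot 3 \cdot 6\right) - 13416} = \sqrt{\left(16097 + 78 \cdot 6\right) - 13416} = \sqrt{\left(16097 + 468\right) - 13416} = \sqrt{16565 - 13416} = \sqrt{3149}$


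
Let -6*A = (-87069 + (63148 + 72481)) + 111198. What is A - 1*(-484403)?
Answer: 1373330/3 ≈ 4.5778e+5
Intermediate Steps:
A = -79879/3 (A = -((-87069 + (63148 + 72481)) + 111198)/6 = -((-87069 + 135629) + 111198)/6 = -(48560 + 111198)/6 = -1/6*159758 = -79879/3 ≈ -26626.)
A - 1*(-484403) = -79879/3 - 1*(-484403) = -79879/3 + 484403 = 1373330/3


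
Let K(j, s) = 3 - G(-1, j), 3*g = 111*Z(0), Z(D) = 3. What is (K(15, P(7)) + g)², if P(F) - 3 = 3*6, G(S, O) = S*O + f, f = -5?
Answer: 17956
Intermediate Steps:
G(S, O) = -5 + O*S (G(S, O) = S*O - 5 = O*S - 5 = -5 + O*S)
P(F) = 21 (P(F) = 3 + 3*6 = 3 + 18 = 21)
g = 111 (g = (111*3)/3 = (⅓)*333 = 111)
K(j, s) = 8 + j (K(j, s) = 3 - (-5 + j*(-1)) = 3 - (-5 - j) = 3 + (5 + j) = 8 + j)
(K(15, P(7)) + g)² = ((8 + 15) + 111)² = (23 + 111)² = 134² = 17956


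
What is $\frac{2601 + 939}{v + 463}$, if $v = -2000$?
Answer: $- \frac{3540}{1537} \approx -2.3032$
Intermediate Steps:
$\frac{2601 + 939}{v + 463} = \frac{2601 + 939}{-2000 + 463} = \frac{3540}{-1537} = 3540 \left(- \frac{1}{1537}\right) = - \frac{3540}{1537}$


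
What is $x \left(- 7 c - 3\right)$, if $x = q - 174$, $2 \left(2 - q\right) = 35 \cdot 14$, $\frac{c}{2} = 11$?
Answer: $65469$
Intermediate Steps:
$c = 22$ ($c = 2 \cdot 11 = 22$)
$q = -243$ ($q = 2 - \frac{35 \cdot 14}{2} = 2 - 245 = -243$)
$x = -417$ ($x = -243 - 174 = -417$)
$x \left(- 7 c - 3\right) = - 417 \left(\left(-7\right) 22 - 3\right) = - 417 \left(-154 - 3\right) = \left(-417\right) \left(-157\right) = 65469$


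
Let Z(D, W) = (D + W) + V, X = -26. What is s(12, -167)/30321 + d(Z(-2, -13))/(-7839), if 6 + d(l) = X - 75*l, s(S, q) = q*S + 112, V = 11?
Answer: -38072/394173 ≈ -0.096587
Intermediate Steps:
Z(D, W) = 11 + D + W (Z(D, W) = (D + W) + 11 = 11 + D + W)
s(S, q) = 112 + S*q (s(S, q) = S*q + 112 = 112 + S*q)
d(l) = -32 - 75*l (d(l) = -6 + (-26 - 75*l) = -32 - 75*l)
s(12, -167)/30321 + d(Z(-2, -13))/(-7839) = (112 + 12*(-167))/30321 + (-32 - 75*(11 - 2 - 13))/(-7839) = (112 - 2004)*(1/30321) + (-32 - 75*(-4))*(-1/7839) = -1892*1/30321 + (-32 + 300)*(-1/7839) = -1892/30321 + 268*(-1/7839) = -1892/30321 - 4/117 = -38072/394173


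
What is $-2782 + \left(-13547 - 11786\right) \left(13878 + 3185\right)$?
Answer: $-432259761$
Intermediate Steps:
$-2782 + \left(-13547 - 11786\right) \left(13878 + 3185\right) = -2782 - 432256979 = -432259761$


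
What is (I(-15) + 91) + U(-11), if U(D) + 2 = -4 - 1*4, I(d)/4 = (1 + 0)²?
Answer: 85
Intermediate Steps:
I(d) = 4 (I(d) = 4*(1 + 0)² = 4*1² = 4*1 = 4)
U(D) = -10 (U(D) = -2 + (-4 - 1*4) = -2 + (-4 - 4) = -2 - 8 = -10)
(I(-15) + 91) + U(-11) = (4 + 91) - 10 = 95 - 10 = 85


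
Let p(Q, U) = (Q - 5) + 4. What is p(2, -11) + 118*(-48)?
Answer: -5663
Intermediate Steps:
p(Q, U) = -1 + Q (p(Q, U) = (-5 + Q) + 4 = -1 + Q)
p(2, -11) + 118*(-48) = (-1 + 2) + 118*(-48) = 1 - 5664 = -5663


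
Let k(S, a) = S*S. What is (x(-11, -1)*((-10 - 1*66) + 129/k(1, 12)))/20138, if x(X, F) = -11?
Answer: -583/20138 ≈ -0.028950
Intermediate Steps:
k(S, a) = S²
(x(-11, -1)*((-10 - 1*66) + 129/k(1, 12)))/20138 = -11*((-10 - 1*66) + 129/(1²))/20138 = -11*((-10 - 66) + 129/1)*(1/20138) = -11*(-76 + 129*1)*(1/20138) = -11*(-76 + 129)*(1/20138) = -11*53*(1/20138) = -583*1/20138 = -583/20138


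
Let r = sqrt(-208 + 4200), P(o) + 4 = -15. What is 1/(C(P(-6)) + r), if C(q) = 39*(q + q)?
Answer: -741/1096166 - sqrt(998)/1096166 ≈ -0.00070481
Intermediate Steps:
P(o) = -19 (P(o) = -4 - 15 = -19)
C(q) = 78*q (C(q) = 39*(2*q) = 78*q)
r = 2*sqrt(998) (r = sqrt(3992) = 2*sqrt(998) ≈ 63.182)
1/(C(P(-6)) + r) = 1/(78*(-19) + 2*sqrt(998)) = 1/(-1482 + 2*sqrt(998))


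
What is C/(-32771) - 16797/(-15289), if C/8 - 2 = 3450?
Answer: 128233463/501035819 ≈ 0.25594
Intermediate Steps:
C = 27616 (C = 16 + 8*3450 = 16 + 27600 = 27616)
C/(-32771) - 16797/(-15289) = 27616/(-32771) - 16797/(-15289) = 27616*(-1/32771) - 16797*(-1/15289) = -27616/32771 + 16797/15289 = 128233463/501035819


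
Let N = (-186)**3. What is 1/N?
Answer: -1/6434856 ≈ -1.5540e-7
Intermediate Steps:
N = -6434856
1/N = 1/(-6434856) = -1/6434856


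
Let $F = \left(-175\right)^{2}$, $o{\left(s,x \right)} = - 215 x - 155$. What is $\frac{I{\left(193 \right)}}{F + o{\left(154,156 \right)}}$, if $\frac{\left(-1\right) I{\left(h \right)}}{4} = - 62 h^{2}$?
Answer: $- \frac{4618876}{1535} \approx -3009.0$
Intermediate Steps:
$o{\left(s,x \right)} = -155 - 215 x$
$I{\left(h \right)} = 248 h^{2}$ ($I{\left(h \right)} = - 4 \left(- 62 h^{2}\right) = 248 h^{2}$)
$F = 30625$
$\frac{I{\left(193 \right)}}{F + o{\left(154,156 \right)}} = \frac{248 \cdot 193^{2}}{30625 - 33695} = \frac{248 \cdot 37249}{30625 - 33695} = \frac{9237752}{30625 - 33695} = \frac{9237752}{-3070} = 9237752 \left(- \frac{1}{3070}\right) = - \frac{4618876}{1535}$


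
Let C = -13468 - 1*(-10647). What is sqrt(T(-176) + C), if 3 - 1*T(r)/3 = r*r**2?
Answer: 2*sqrt(4088129) ≈ 4043.8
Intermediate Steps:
T(r) = 9 - 3*r**3 (T(r) = 9 - 3*r*r**2 = 9 - 3*r**3)
C = -2821 (C = -13468 + 10647 = -2821)
sqrt(T(-176) + C) = sqrt((9 - 3*(-176)**3) - 2821) = sqrt((9 - 3*(-5451776)) - 2821) = sqrt((9 + 16355328) - 2821) = sqrt(16355337 - 2821) = sqrt(16352516) = 2*sqrt(4088129)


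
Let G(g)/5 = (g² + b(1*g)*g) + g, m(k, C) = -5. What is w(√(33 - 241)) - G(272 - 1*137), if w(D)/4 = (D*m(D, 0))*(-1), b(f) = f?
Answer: -182925 + 80*I*√13 ≈ -1.8293e+5 + 288.44*I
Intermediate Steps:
w(D) = 20*D (w(D) = 4*((D*(-5))*(-1)) = 4*(-5*D*(-1)) = 4*(5*D) = 20*D)
G(g) = 5*g + 10*g² (G(g) = 5*((g² + (1*g)*g) + g) = 5*((g² + g*g) + g) = 5*((g² + g²) + g) = 5*(2*g² + g) = 5*(g + 2*g²) = 5*g + 10*g²)
w(√(33 - 241)) - G(272 - 1*137) = 20*√(33 - 241) - 5*(272 - 1*137)*(1 + 2*(272 - 1*137)) = 20*√(-208) - 5*(272 - 137)*(1 + 2*(272 - 137)) = 20*(4*I*√13) - 5*135*(1 + 2*135) = 80*I*√13 - 5*135*(1 + 270) = 80*I*√13 - 5*135*271 = 80*I*√13 - 1*182925 = 80*I*√13 - 182925 = -182925 + 80*I*√13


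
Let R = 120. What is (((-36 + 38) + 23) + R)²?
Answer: 21025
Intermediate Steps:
(((-36 + 38) + 23) + R)² = (((-36 + 38) + 23) + 120)² = ((2 + 23) + 120)² = (25 + 120)² = 145² = 21025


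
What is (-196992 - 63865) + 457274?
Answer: 196417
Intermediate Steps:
(-196992 - 63865) + 457274 = -260857 + 457274 = 196417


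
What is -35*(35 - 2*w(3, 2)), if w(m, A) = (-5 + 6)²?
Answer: -1155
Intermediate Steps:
w(m, A) = 1 (w(m, A) = 1² = 1)
-35*(35 - 2*w(3, 2)) = -35*(35 - 2*1) = -35*(35 - 2) = -35*33 = -1155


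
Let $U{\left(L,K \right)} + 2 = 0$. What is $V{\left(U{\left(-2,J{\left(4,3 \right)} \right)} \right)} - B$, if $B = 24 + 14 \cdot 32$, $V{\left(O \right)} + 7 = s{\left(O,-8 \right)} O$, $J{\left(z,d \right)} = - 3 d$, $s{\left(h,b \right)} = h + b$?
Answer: $-459$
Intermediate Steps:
$s{\left(h,b \right)} = b + h$
$U{\left(L,K \right)} = -2$ ($U{\left(L,K \right)} = -2 + 0 = -2$)
$V{\left(O \right)} = -7 + O \left(-8 + O\right)$ ($V{\left(O \right)} = -7 + \left(-8 + O\right) O = -7 + O \left(-8 + O\right)$)
$B = 472$ ($B = 24 + 448 = 472$)
$V{\left(U{\left(-2,J{\left(4,3 \right)} \right)} \right)} - B = \left(-7 - 2 \left(-8 - 2\right)\right) - 472 = \left(-7 - -20\right) - 472 = \left(-7 + 20\right) - 472 = 13 - 472 = -459$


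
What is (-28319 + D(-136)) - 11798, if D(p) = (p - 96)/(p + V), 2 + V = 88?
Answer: -1002809/25 ≈ -40112.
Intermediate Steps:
V = 86 (V = -2 + 88 = 86)
D(p) = (-96 + p)/(86 + p) (D(p) = (p - 96)/(p + 86) = (-96 + p)/(86 + p))
(-28319 + D(-136)) - 11798 = (-28319 + (-96 - 136)/(86 - 136)) - 11798 = (-28319 - 232/(-50)) - 11798 = (-28319 - 1/50*(-232)) - 11798 = (-28319 + 116/25) - 11798 = -707859/25 - 11798 = -1002809/25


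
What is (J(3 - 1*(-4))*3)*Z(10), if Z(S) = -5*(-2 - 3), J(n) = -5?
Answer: -375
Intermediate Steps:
Z(S) = 25 (Z(S) = -5*(-5) = 25)
(J(3 - 1*(-4))*3)*Z(10) = -5*3*25 = -15*25 = -375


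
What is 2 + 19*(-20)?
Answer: -378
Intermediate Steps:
2 + 19*(-20) = 2 - 380 = -378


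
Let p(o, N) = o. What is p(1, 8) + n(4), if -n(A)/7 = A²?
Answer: -111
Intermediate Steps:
n(A) = -7*A²
p(1, 8) + n(4) = 1 - 7*4² = 1 - 7*16 = 1 - 112 = -111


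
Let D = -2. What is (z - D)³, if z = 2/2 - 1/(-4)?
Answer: 2197/64 ≈ 34.328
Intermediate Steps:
z = 5/4 (z = 2*(½) - 1*(-¼) = 1 + ¼ = 5/4 ≈ 1.2500)
(z - D)³ = (5/4 - 1*(-2))³ = (5/4 + 2)³ = (13/4)³ = 2197/64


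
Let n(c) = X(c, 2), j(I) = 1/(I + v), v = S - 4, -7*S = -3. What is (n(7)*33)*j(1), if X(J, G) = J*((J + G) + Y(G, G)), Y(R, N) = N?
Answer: -5929/6 ≈ -988.17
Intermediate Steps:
S = 3/7 (S = -⅐*(-3) = 3/7 ≈ 0.42857)
v = -25/7 (v = 3/7 - 4 = -25/7 ≈ -3.5714)
X(J, G) = J*(J + 2*G) (X(J, G) = J*((J + G) + G) = J*((G + J) + G) = J*(J + 2*G))
j(I) = 1/(-25/7 + I) (j(I) = 1/(I - 25/7) = 1/(-25/7 + I))
n(c) = c*(4 + c) (n(c) = c*(c + 2*2) = c*(c + 4) = c*(4 + c))
(n(7)*33)*j(1) = ((7*(4 + 7))*33)*(7/(-25 + 7*1)) = ((7*11)*33)*(7/(-25 + 7)) = (77*33)*(7/(-18)) = 2541*(7*(-1/18)) = 2541*(-7/18) = -5929/6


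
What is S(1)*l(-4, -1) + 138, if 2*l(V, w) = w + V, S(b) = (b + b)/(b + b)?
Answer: 271/2 ≈ 135.50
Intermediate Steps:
S(b) = 1 (S(b) = (2*b)/((2*b)) = (2*b)*(1/(2*b)) = 1)
l(V, w) = V/2 + w/2 (l(V, w) = (w + V)/2 = (V + w)/2 = V/2 + w/2)
S(1)*l(-4, -1) + 138 = 1*((1/2)*(-4) + (1/2)*(-1)) + 138 = 1*(-2 - 1/2) + 138 = 1*(-5/2) + 138 = -5/2 + 138 = 271/2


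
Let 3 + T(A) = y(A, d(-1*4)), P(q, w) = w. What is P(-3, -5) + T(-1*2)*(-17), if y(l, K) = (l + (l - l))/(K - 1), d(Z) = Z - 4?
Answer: 380/9 ≈ 42.222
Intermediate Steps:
d(Z) = -4 + Z
y(l, K) = l/(-1 + K) (y(l, K) = (l + 0)/(-1 + K) = l/(-1 + K))
T(A) = -3 - A/9 (T(A) = -3 + A/(-1 + (-4 - 1*4)) = -3 + A/(-1 + (-4 - 4)) = -3 + A/(-1 - 8) = -3 + A/(-9) = -3 + A*(-⅑) = -3 - A/9)
P(-3, -5) + T(-1*2)*(-17) = -5 + (-3 - (-1)*2/9)*(-17) = -5 + (-3 - ⅑*(-2))*(-17) = -5 + (-3 + 2/9)*(-17) = -5 - 25/9*(-17) = -5 + 425/9 = 380/9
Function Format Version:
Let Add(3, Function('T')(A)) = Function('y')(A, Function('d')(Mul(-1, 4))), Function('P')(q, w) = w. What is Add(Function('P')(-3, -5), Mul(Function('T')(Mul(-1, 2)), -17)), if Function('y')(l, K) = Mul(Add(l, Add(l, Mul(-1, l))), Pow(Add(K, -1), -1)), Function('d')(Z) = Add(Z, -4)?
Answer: Rational(380, 9) ≈ 42.222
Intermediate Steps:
Function('d')(Z) = Add(-4, Z)
Function('y')(l, K) = Mul(l, Pow(Add(-1, K), -1)) (Function('y')(l, K) = Mul(Add(l, 0), Pow(Add(-1, K), -1)) = Mul(l, Pow(Add(-1, K), -1)))
Function('T')(A) = Add(-3, Mul(Rational(-1, 9), A)) (Function('T')(A) = Add(-3, Mul(A, Pow(Add(-1, Add(-4, Mul(-1, 4))), -1))) = Add(-3, Mul(A, Pow(Add(-1, Add(-4, -4)), -1))) = Add(-3, Mul(A, Pow(Add(-1, -8), -1))) = Add(-3, Mul(A, Pow(-9, -1))) = Add(-3, Mul(A, Rational(-1, 9))) = Add(-3, Mul(Rational(-1, 9), A)))
Add(Function('P')(-3, -5), Mul(Function('T')(Mul(-1, 2)), -17)) = Add(-5, Mul(Add(-3, Mul(Rational(-1, 9), Mul(-1, 2))), -17)) = Add(-5, Mul(Add(-3, Mul(Rational(-1, 9), -2)), -17)) = Add(-5, Mul(Add(-3, Rational(2, 9)), -17)) = Add(-5, Mul(Rational(-25, 9), -17)) = Add(-5, Rational(425, 9)) = Rational(380, 9)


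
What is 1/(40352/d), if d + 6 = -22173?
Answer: -22179/40352 ≈ -0.54964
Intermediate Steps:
d = -22179 (d = -6 - 22173 = -22179)
1/(40352/d) = 1/(40352/(-22179)) = 1/(40352*(-1/22179)) = 1/(-40352/22179) = -22179/40352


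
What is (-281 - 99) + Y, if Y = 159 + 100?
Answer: -121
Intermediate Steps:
Y = 259
(-281 - 99) + Y = (-281 - 99) + 259 = -380 + 259 = -121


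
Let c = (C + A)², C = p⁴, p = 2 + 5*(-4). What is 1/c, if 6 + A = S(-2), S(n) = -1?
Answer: 1/11018490961 ≈ 9.0757e-11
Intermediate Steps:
A = -7 (A = -6 - 1 = -7)
p = -18 (p = 2 - 20 = -18)
C = 104976 (C = (-18)⁴ = 104976)
c = 11018490961 (c = (104976 - 7)² = 104969² = 11018490961)
1/c = 1/11018490961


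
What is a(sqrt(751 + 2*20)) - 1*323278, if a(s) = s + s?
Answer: -323278 + 2*sqrt(791) ≈ -3.2322e+5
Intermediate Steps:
a(s) = 2*s
a(sqrt(751 + 2*20)) - 1*323278 = 2*sqrt(751 + 2*20) - 1*323278 = 2*sqrt(751 + 40) - 323278 = 2*sqrt(791) - 323278 = -323278 + 2*sqrt(791)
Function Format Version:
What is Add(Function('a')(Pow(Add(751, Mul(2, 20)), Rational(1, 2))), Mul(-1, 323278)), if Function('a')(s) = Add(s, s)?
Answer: Add(-323278, Mul(2, Pow(791, Rational(1, 2)))) ≈ -3.2322e+5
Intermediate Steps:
Function('a')(s) = Mul(2, s)
Add(Function('a')(Pow(Add(751, Mul(2, 20)), Rational(1, 2))), Mul(-1, 323278)) = Add(Mul(2, Pow(Add(751, Mul(2, 20)), Rational(1, 2))), Mul(-1, 323278)) = Add(Mul(2, Pow(Add(751, 40), Rational(1, 2))), -323278) = Add(Mul(2, Pow(791, Rational(1, 2))), -323278) = Add(-323278, Mul(2, Pow(791, Rational(1, 2))))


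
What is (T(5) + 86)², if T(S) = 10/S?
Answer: 7744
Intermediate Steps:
(T(5) + 86)² = (10/5 + 86)² = (10*(⅕) + 86)² = (2 + 86)² = 88² = 7744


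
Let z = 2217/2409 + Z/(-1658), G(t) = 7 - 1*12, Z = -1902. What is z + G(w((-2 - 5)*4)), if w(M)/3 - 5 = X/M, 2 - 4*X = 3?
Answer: -1952151/665687 ≈ -2.9325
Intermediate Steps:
X = -¼ (X = ½ - ¼*3 = ½ - ¾ = -¼ ≈ -0.25000)
w(M) = 15 - 3/(4*M) (w(M) = 15 + 3*(-1/(4*M)) = 15 - 3/(4*M))
G(t) = -5 (G(t) = 7 - 12 = -5)
z = 1376284/665687 (z = 2217/2409 - 1902/(-1658) = 2217*(1/2409) - 1902*(-1/1658) = 739/803 + 951/829 = 1376284/665687 ≈ 2.0675)
z + G(w((-2 - 5)*4)) = 1376284/665687 - 5 = -1952151/665687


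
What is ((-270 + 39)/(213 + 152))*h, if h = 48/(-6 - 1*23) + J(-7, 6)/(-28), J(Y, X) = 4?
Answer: 33/29 ≈ 1.1379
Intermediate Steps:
h = -365/203 (h = 48/(-6 - 1*23) + 4/(-28) = 48/(-6 - 23) + 4*(-1/28) = 48/(-29) - ⅐ = 48*(-1/29) - ⅐ = -48/29 - ⅐ = -365/203 ≈ -1.7980)
((-270 + 39)/(213 + 152))*h = ((-270 + 39)/(213 + 152))*(-365/203) = -231/365*(-365/203) = 33/29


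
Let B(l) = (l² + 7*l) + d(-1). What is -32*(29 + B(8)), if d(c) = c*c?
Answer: -4800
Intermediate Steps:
d(c) = c²
B(l) = 1 + l² + 7*l (B(l) = (l² + 7*l) + (-1)² = (l² + 7*l) + 1 = 1 + l² + 7*l)
-32*(29 + B(8)) = -32*(29 + (1 + 8² + 7*8)) = -32*(29 + (1 + 64 + 56)) = -32*(29 + 121) = -32*150 = -4800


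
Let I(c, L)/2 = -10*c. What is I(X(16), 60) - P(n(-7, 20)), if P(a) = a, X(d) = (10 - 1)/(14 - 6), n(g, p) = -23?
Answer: 1/2 ≈ 0.50000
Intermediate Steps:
X(d) = 9/8
I(c, L) = -20*c (I(c, L) = 2*(-10*c) = -20*c)
I(X(16), 60) - P(n(-7, 20)) = -20*9/8 - 1*(-23) = -45/2 + 23 = 1/2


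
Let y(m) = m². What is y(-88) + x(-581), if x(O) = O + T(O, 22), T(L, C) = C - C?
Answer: 7163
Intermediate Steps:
T(L, C) = 0
x(O) = O (x(O) = O + 0 = O)
y(-88) + x(-581) = (-88)² - 581 = 7744 - 581 = 7163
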